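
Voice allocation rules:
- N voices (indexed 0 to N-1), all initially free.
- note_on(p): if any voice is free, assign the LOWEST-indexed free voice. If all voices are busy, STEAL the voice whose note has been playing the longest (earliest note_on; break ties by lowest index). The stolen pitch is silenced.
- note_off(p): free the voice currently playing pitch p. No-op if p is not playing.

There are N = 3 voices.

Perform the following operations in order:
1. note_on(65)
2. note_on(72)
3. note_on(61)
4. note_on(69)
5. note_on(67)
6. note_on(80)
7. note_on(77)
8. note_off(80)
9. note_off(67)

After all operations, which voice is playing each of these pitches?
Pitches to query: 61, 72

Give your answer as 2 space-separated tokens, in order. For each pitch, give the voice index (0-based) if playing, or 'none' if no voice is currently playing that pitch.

Op 1: note_on(65): voice 0 is free -> assigned | voices=[65 - -]
Op 2: note_on(72): voice 1 is free -> assigned | voices=[65 72 -]
Op 3: note_on(61): voice 2 is free -> assigned | voices=[65 72 61]
Op 4: note_on(69): all voices busy, STEAL voice 0 (pitch 65, oldest) -> assign | voices=[69 72 61]
Op 5: note_on(67): all voices busy, STEAL voice 1 (pitch 72, oldest) -> assign | voices=[69 67 61]
Op 6: note_on(80): all voices busy, STEAL voice 2 (pitch 61, oldest) -> assign | voices=[69 67 80]
Op 7: note_on(77): all voices busy, STEAL voice 0 (pitch 69, oldest) -> assign | voices=[77 67 80]
Op 8: note_off(80): free voice 2 | voices=[77 67 -]
Op 9: note_off(67): free voice 1 | voices=[77 - -]

Answer: none none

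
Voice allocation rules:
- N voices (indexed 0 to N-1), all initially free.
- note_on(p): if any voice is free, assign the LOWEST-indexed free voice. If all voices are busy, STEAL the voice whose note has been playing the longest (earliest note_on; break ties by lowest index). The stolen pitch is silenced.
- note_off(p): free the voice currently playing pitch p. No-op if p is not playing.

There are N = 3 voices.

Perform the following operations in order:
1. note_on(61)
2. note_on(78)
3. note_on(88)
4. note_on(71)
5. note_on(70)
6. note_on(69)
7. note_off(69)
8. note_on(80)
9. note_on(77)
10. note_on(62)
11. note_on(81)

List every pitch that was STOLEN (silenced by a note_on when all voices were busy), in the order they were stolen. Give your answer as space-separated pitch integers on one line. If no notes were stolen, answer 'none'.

Answer: 61 78 88 71 70 80

Derivation:
Op 1: note_on(61): voice 0 is free -> assigned | voices=[61 - -]
Op 2: note_on(78): voice 1 is free -> assigned | voices=[61 78 -]
Op 3: note_on(88): voice 2 is free -> assigned | voices=[61 78 88]
Op 4: note_on(71): all voices busy, STEAL voice 0 (pitch 61, oldest) -> assign | voices=[71 78 88]
Op 5: note_on(70): all voices busy, STEAL voice 1 (pitch 78, oldest) -> assign | voices=[71 70 88]
Op 6: note_on(69): all voices busy, STEAL voice 2 (pitch 88, oldest) -> assign | voices=[71 70 69]
Op 7: note_off(69): free voice 2 | voices=[71 70 -]
Op 8: note_on(80): voice 2 is free -> assigned | voices=[71 70 80]
Op 9: note_on(77): all voices busy, STEAL voice 0 (pitch 71, oldest) -> assign | voices=[77 70 80]
Op 10: note_on(62): all voices busy, STEAL voice 1 (pitch 70, oldest) -> assign | voices=[77 62 80]
Op 11: note_on(81): all voices busy, STEAL voice 2 (pitch 80, oldest) -> assign | voices=[77 62 81]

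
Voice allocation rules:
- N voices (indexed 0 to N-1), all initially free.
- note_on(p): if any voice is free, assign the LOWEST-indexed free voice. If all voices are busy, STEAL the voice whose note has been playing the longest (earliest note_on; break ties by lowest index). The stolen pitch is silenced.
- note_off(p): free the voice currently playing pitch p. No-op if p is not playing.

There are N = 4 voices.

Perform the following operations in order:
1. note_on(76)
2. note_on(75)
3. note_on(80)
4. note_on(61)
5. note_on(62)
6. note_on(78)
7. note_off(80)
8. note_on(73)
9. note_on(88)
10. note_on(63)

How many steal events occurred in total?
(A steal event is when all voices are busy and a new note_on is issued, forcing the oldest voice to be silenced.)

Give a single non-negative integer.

Op 1: note_on(76): voice 0 is free -> assigned | voices=[76 - - -]
Op 2: note_on(75): voice 1 is free -> assigned | voices=[76 75 - -]
Op 3: note_on(80): voice 2 is free -> assigned | voices=[76 75 80 -]
Op 4: note_on(61): voice 3 is free -> assigned | voices=[76 75 80 61]
Op 5: note_on(62): all voices busy, STEAL voice 0 (pitch 76, oldest) -> assign | voices=[62 75 80 61]
Op 6: note_on(78): all voices busy, STEAL voice 1 (pitch 75, oldest) -> assign | voices=[62 78 80 61]
Op 7: note_off(80): free voice 2 | voices=[62 78 - 61]
Op 8: note_on(73): voice 2 is free -> assigned | voices=[62 78 73 61]
Op 9: note_on(88): all voices busy, STEAL voice 3 (pitch 61, oldest) -> assign | voices=[62 78 73 88]
Op 10: note_on(63): all voices busy, STEAL voice 0 (pitch 62, oldest) -> assign | voices=[63 78 73 88]

Answer: 4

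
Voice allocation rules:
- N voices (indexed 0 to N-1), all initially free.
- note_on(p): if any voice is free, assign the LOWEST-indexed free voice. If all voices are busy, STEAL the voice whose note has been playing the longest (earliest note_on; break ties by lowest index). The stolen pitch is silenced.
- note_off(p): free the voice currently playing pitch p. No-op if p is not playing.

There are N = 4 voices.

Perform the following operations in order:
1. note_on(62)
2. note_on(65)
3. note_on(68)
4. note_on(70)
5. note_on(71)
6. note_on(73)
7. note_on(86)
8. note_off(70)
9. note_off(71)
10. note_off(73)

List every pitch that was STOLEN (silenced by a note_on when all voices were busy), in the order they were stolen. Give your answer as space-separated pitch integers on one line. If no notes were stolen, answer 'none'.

Answer: 62 65 68

Derivation:
Op 1: note_on(62): voice 0 is free -> assigned | voices=[62 - - -]
Op 2: note_on(65): voice 1 is free -> assigned | voices=[62 65 - -]
Op 3: note_on(68): voice 2 is free -> assigned | voices=[62 65 68 -]
Op 4: note_on(70): voice 3 is free -> assigned | voices=[62 65 68 70]
Op 5: note_on(71): all voices busy, STEAL voice 0 (pitch 62, oldest) -> assign | voices=[71 65 68 70]
Op 6: note_on(73): all voices busy, STEAL voice 1 (pitch 65, oldest) -> assign | voices=[71 73 68 70]
Op 7: note_on(86): all voices busy, STEAL voice 2 (pitch 68, oldest) -> assign | voices=[71 73 86 70]
Op 8: note_off(70): free voice 3 | voices=[71 73 86 -]
Op 9: note_off(71): free voice 0 | voices=[- 73 86 -]
Op 10: note_off(73): free voice 1 | voices=[- - 86 -]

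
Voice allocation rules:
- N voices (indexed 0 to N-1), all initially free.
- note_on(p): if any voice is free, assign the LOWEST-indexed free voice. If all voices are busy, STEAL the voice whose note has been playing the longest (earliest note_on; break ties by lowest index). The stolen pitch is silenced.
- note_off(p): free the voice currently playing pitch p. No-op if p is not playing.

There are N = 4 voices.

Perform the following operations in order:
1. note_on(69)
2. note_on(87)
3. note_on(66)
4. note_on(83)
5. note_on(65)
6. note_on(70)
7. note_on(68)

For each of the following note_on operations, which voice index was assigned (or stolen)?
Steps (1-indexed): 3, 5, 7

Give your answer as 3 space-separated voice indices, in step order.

Answer: 2 0 2

Derivation:
Op 1: note_on(69): voice 0 is free -> assigned | voices=[69 - - -]
Op 2: note_on(87): voice 1 is free -> assigned | voices=[69 87 - -]
Op 3: note_on(66): voice 2 is free -> assigned | voices=[69 87 66 -]
Op 4: note_on(83): voice 3 is free -> assigned | voices=[69 87 66 83]
Op 5: note_on(65): all voices busy, STEAL voice 0 (pitch 69, oldest) -> assign | voices=[65 87 66 83]
Op 6: note_on(70): all voices busy, STEAL voice 1 (pitch 87, oldest) -> assign | voices=[65 70 66 83]
Op 7: note_on(68): all voices busy, STEAL voice 2 (pitch 66, oldest) -> assign | voices=[65 70 68 83]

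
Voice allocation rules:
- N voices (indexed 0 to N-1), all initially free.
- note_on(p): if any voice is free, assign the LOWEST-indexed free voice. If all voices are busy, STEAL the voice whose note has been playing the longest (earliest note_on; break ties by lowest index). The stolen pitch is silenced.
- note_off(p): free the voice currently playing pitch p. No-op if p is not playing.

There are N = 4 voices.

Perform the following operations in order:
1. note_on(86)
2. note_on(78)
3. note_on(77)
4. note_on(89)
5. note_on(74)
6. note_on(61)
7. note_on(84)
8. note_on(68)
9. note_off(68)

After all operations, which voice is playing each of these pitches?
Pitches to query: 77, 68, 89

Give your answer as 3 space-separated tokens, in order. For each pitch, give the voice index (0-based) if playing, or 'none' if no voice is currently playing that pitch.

Op 1: note_on(86): voice 0 is free -> assigned | voices=[86 - - -]
Op 2: note_on(78): voice 1 is free -> assigned | voices=[86 78 - -]
Op 3: note_on(77): voice 2 is free -> assigned | voices=[86 78 77 -]
Op 4: note_on(89): voice 3 is free -> assigned | voices=[86 78 77 89]
Op 5: note_on(74): all voices busy, STEAL voice 0 (pitch 86, oldest) -> assign | voices=[74 78 77 89]
Op 6: note_on(61): all voices busy, STEAL voice 1 (pitch 78, oldest) -> assign | voices=[74 61 77 89]
Op 7: note_on(84): all voices busy, STEAL voice 2 (pitch 77, oldest) -> assign | voices=[74 61 84 89]
Op 8: note_on(68): all voices busy, STEAL voice 3 (pitch 89, oldest) -> assign | voices=[74 61 84 68]
Op 9: note_off(68): free voice 3 | voices=[74 61 84 -]

Answer: none none none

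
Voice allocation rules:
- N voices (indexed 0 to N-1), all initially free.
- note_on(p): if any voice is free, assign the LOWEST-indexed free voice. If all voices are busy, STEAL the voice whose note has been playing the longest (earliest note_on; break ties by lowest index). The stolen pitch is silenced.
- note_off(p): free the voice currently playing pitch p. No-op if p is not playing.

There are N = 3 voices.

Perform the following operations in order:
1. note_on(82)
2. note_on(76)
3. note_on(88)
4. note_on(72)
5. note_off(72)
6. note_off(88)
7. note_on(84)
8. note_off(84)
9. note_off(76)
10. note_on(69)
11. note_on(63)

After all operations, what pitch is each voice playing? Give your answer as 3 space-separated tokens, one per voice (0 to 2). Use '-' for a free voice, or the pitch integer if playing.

Answer: 69 63 -

Derivation:
Op 1: note_on(82): voice 0 is free -> assigned | voices=[82 - -]
Op 2: note_on(76): voice 1 is free -> assigned | voices=[82 76 -]
Op 3: note_on(88): voice 2 is free -> assigned | voices=[82 76 88]
Op 4: note_on(72): all voices busy, STEAL voice 0 (pitch 82, oldest) -> assign | voices=[72 76 88]
Op 5: note_off(72): free voice 0 | voices=[- 76 88]
Op 6: note_off(88): free voice 2 | voices=[- 76 -]
Op 7: note_on(84): voice 0 is free -> assigned | voices=[84 76 -]
Op 8: note_off(84): free voice 0 | voices=[- 76 -]
Op 9: note_off(76): free voice 1 | voices=[- - -]
Op 10: note_on(69): voice 0 is free -> assigned | voices=[69 - -]
Op 11: note_on(63): voice 1 is free -> assigned | voices=[69 63 -]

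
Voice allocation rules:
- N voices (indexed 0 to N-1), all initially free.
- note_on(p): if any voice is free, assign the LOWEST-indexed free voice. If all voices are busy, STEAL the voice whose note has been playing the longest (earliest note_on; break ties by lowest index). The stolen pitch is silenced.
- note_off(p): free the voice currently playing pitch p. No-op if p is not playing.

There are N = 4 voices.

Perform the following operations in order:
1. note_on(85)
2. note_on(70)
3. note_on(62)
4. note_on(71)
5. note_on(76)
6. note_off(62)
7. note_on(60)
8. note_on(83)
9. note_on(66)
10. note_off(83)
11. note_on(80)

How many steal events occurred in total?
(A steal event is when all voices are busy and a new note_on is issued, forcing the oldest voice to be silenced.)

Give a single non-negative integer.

Op 1: note_on(85): voice 0 is free -> assigned | voices=[85 - - -]
Op 2: note_on(70): voice 1 is free -> assigned | voices=[85 70 - -]
Op 3: note_on(62): voice 2 is free -> assigned | voices=[85 70 62 -]
Op 4: note_on(71): voice 3 is free -> assigned | voices=[85 70 62 71]
Op 5: note_on(76): all voices busy, STEAL voice 0 (pitch 85, oldest) -> assign | voices=[76 70 62 71]
Op 6: note_off(62): free voice 2 | voices=[76 70 - 71]
Op 7: note_on(60): voice 2 is free -> assigned | voices=[76 70 60 71]
Op 8: note_on(83): all voices busy, STEAL voice 1 (pitch 70, oldest) -> assign | voices=[76 83 60 71]
Op 9: note_on(66): all voices busy, STEAL voice 3 (pitch 71, oldest) -> assign | voices=[76 83 60 66]
Op 10: note_off(83): free voice 1 | voices=[76 - 60 66]
Op 11: note_on(80): voice 1 is free -> assigned | voices=[76 80 60 66]

Answer: 3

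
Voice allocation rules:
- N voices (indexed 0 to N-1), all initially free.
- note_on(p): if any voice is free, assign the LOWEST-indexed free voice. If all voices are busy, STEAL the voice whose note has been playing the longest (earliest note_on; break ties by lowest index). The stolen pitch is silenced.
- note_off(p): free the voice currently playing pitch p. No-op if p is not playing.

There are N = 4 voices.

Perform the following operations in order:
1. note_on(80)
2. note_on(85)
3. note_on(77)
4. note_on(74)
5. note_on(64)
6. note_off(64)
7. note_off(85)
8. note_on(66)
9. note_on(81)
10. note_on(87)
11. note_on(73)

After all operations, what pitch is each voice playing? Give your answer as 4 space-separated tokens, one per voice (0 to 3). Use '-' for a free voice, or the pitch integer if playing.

Op 1: note_on(80): voice 0 is free -> assigned | voices=[80 - - -]
Op 2: note_on(85): voice 1 is free -> assigned | voices=[80 85 - -]
Op 3: note_on(77): voice 2 is free -> assigned | voices=[80 85 77 -]
Op 4: note_on(74): voice 3 is free -> assigned | voices=[80 85 77 74]
Op 5: note_on(64): all voices busy, STEAL voice 0 (pitch 80, oldest) -> assign | voices=[64 85 77 74]
Op 6: note_off(64): free voice 0 | voices=[- 85 77 74]
Op 7: note_off(85): free voice 1 | voices=[- - 77 74]
Op 8: note_on(66): voice 0 is free -> assigned | voices=[66 - 77 74]
Op 9: note_on(81): voice 1 is free -> assigned | voices=[66 81 77 74]
Op 10: note_on(87): all voices busy, STEAL voice 2 (pitch 77, oldest) -> assign | voices=[66 81 87 74]
Op 11: note_on(73): all voices busy, STEAL voice 3 (pitch 74, oldest) -> assign | voices=[66 81 87 73]

Answer: 66 81 87 73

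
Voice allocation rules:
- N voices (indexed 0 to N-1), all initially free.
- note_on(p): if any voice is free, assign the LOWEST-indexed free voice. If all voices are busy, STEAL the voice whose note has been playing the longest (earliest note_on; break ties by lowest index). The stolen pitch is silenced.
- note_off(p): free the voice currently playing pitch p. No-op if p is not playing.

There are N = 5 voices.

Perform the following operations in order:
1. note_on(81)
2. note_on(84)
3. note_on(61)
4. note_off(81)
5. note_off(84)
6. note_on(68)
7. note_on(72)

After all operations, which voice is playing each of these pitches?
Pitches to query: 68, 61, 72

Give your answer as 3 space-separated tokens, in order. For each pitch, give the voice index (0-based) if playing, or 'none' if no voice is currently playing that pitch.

Answer: 0 2 1

Derivation:
Op 1: note_on(81): voice 0 is free -> assigned | voices=[81 - - - -]
Op 2: note_on(84): voice 1 is free -> assigned | voices=[81 84 - - -]
Op 3: note_on(61): voice 2 is free -> assigned | voices=[81 84 61 - -]
Op 4: note_off(81): free voice 0 | voices=[- 84 61 - -]
Op 5: note_off(84): free voice 1 | voices=[- - 61 - -]
Op 6: note_on(68): voice 0 is free -> assigned | voices=[68 - 61 - -]
Op 7: note_on(72): voice 1 is free -> assigned | voices=[68 72 61 - -]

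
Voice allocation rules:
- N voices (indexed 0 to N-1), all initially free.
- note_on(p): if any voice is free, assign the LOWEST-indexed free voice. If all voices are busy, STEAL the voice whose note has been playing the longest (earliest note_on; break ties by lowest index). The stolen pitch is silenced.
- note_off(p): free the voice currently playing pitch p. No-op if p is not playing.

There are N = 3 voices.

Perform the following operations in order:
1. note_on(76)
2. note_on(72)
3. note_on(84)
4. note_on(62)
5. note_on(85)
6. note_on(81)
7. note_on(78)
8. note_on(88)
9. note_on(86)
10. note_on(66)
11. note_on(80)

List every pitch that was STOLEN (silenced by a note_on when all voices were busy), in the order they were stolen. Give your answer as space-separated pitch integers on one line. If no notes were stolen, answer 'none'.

Op 1: note_on(76): voice 0 is free -> assigned | voices=[76 - -]
Op 2: note_on(72): voice 1 is free -> assigned | voices=[76 72 -]
Op 3: note_on(84): voice 2 is free -> assigned | voices=[76 72 84]
Op 4: note_on(62): all voices busy, STEAL voice 0 (pitch 76, oldest) -> assign | voices=[62 72 84]
Op 5: note_on(85): all voices busy, STEAL voice 1 (pitch 72, oldest) -> assign | voices=[62 85 84]
Op 6: note_on(81): all voices busy, STEAL voice 2 (pitch 84, oldest) -> assign | voices=[62 85 81]
Op 7: note_on(78): all voices busy, STEAL voice 0 (pitch 62, oldest) -> assign | voices=[78 85 81]
Op 8: note_on(88): all voices busy, STEAL voice 1 (pitch 85, oldest) -> assign | voices=[78 88 81]
Op 9: note_on(86): all voices busy, STEAL voice 2 (pitch 81, oldest) -> assign | voices=[78 88 86]
Op 10: note_on(66): all voices busy, STEAL voice 0 (pitch 78, oldest) -> assign | voices=[66 88 86]
Op 11: note_on(80): all voices busy, STEAL voice 1 (pitch 88, oldest) -> assign | voices=[66 80 86]

Answer: 76 72 84 62 85 81 78 88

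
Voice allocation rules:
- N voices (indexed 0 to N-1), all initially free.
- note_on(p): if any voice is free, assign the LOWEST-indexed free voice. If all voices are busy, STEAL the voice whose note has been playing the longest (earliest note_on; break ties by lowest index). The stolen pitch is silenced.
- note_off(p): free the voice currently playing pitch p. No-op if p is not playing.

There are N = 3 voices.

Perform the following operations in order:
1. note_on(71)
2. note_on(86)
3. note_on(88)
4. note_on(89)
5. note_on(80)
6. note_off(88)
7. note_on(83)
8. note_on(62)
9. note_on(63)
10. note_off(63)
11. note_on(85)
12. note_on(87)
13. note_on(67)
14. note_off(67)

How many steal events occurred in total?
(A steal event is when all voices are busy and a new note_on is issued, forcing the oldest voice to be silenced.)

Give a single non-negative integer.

Answer: 6

Derivation:
Op 1: note_on(71): voice 0 is free -> assigned | voices=[71 - -]
Op 2: note_on(86): voice 1 is free -> assigned | voices=[71 86 -]
Op 3: note_on(88): voice 2 is free -> assigned | voices=[71 86 88]
Op 4: note_on(89): all voices busy, STEAL voice 0 (pitch 71, oldest) -> assign | voices=[89 86 88]
Op 5: note_on(80): all voices busy, STEAL voice 1 (pitch 86, oldest) -> assign | voices=[89 80 88]
Op 6: note_off(88): free voice 2 | voices=[89 80 -]
Op 7: note_on(83): voice 2 is free -> assigned | voices=[89 80 83]
Op 8: note_on(62): all voices busy, STEAL voice 0 (pitch 89, oldest) -> assign | voices=[62 80 83]
Op 9: note_on(63): all voices busy, STEAL voice 1 (pitch 80, oldest) -> assign | voices=[62 63 83]
Op 10: note_off(63): free voice 1 | voices=[62 - 83]
Op 11: note_on(85): voice 1 is free -> assigned | voices=[62 85 83]
Op 12: note_on(87): all voices busy, STEAL voice 2 (pitch 83, oldest) -> assign | voices=[62 85 87]
Op 13: note_on(67): all voices busy, STEAL voice 0 (pitch 62, oldest) -> assign | voices=[67 85 87]
Op 14: note_off(67): free voice 0 | voices=[- 85 87]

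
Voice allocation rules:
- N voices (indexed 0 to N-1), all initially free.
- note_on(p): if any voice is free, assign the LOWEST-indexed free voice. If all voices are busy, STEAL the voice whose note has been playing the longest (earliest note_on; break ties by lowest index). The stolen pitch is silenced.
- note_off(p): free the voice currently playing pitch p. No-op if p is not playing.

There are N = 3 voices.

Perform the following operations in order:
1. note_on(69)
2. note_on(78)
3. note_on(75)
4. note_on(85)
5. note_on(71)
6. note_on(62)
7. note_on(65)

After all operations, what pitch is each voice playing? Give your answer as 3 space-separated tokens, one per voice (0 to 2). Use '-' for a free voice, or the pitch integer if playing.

Op 1: note_on(69): voice 0 is free -> assigned | voices=[69 - -]
Op 2: note_on(78): voice 1 is free -> assigned | voices=[69 78 -]
Op 3: note_on(75): voice 2 is free -> assigned | voices=[69 78 75]
Op 4: note_on(85): all voices busy, STEAL voice 0 (pitch 69, oldest) -> assign | voices=[85 78 75]
Op 5: note_on(71): all voices busy, STEAL voice 1 (pitch 78, oldest) -> assign | voices=[85 71 75]
Op 6: note_on(62): all voices busy, STEAL voice 2 (pitch 75, oldest) -> assign | voices=[85 71 62]
Op 7: note_on(65): all voices busy, STEAL voice 0 (pitch 85, oldest) -> assign | voices=[65 71 62]

Answer: 65 71 62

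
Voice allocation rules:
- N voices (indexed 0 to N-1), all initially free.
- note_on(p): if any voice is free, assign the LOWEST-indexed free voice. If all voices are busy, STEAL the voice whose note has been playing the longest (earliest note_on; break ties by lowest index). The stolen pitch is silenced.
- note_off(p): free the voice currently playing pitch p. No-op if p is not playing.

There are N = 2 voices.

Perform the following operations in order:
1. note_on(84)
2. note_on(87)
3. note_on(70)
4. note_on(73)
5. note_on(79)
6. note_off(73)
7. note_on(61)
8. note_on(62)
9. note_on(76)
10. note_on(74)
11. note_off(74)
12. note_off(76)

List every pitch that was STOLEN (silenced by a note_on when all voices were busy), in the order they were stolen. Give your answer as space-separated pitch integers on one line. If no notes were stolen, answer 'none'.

Answer: 84 87 70 79 61 62

Derivation:
Op 1: note_on(84): voice 0 is free -> assigned | voices=[84 -]
Op 2: note_on(87): voice 1 is free -> assigned | voices=[84 87]
Op 3: note_on(70): all voices busy, STEAL voice 0 (pitch 84, oldest) -> assign | voices=[70 87]
Op 4: note_on(73): all voices busy, STEAL voice 1 (pitch 87, oldest) -> assign | voices=[70 73]
Op 5: note_on(79): all voices busy, STEAL voice 0 (pitch 70, oldest) -> assign | voices=[79 73]
Op 6: note_off(73): free voice 1 | voices=[79 -]
Op 7: note_on(61): voice 1 is free -> assigned | voices=[79 61]
Op 8: note_on(62): all voices busy, STEAL voice 0 (pitch 79, oldest) -> assign | voices=[62 61]
Op 9: note_on(76): all voices busy, STEAL voice 1 (pitch 61, oldest) -> assign | voices=[62 76]
Op 10: note_on(74): all voices busy, STEAL voice 0 (pitch 62, oldest) -> assign | voices=[74 76]
Op 11: note_off(74): free voice 0 | voices=[- 76]
Op 12: note_off(76): free voice 1 | voices=[- -]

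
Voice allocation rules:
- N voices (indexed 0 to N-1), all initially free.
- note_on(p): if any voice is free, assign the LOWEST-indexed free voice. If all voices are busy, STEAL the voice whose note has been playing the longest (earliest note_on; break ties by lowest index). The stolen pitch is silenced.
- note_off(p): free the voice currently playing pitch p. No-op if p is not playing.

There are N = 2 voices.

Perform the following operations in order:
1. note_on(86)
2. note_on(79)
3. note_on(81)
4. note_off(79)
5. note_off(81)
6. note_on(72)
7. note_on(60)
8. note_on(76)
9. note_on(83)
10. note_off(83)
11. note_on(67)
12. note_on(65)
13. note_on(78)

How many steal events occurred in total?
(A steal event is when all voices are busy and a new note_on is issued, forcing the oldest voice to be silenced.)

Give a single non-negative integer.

Answer: 5

Derivation:
Op 1: note_on(86): voice 0 is free -> assigned | voices=[86 -]
Op 2: note_on(79): voice 1 is free -> assigned | voices=[86 79]
Op 3: note_on(81): all voices busy, STEAL voice 0 (pitch 86, oldest) -> assign | voices=[81 79]
Op 4: note_off(79): free voice 1 | voices=[81 -]
Op 5: note_off(81): free voice 0 | voices=[- -]
Op 6: note_on(72): voice 0 is free -> assigned | voices=[72 -]
Op 7: note_on(60): voice 1 is free -> assigned | voices=[72 60]
Op 8: note_on(76): all voices busy, STEAL voice 0 (pitch 72, oldest) -> assign | voices=[76 60]
Op 9: note_on(83): all voices busy, STEAL voice 1 (pitch 60, oldest) -> assign | voices=[76 83]
Op 10: note_off(83): free voice 1 | voices=[76 -]
Op 11: note_on(67): voice 1 is free -> assigned | voices=[76 67]
Op 12: note_on(65): all voices busy, STEAL voice 0 (pitch 76, oldest) -> assign | voices=[65 67]
Op 13: note_on(78): all voices busy, STEAL voice 1 (pitch 67, oldest) -> assign | voices=[65 78]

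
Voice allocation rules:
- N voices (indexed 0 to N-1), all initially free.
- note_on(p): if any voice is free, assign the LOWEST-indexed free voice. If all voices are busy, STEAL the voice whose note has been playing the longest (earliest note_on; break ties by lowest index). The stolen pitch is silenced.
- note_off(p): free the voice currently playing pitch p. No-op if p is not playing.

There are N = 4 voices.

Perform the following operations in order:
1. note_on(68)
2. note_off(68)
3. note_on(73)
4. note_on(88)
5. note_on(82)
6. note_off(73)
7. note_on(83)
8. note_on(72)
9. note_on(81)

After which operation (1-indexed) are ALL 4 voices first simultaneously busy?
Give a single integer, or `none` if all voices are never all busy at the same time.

Answer: 8

Derivation:
Op 1: note_on(68): voice 0 is free -> assigned | voices=[68 - - -]
Op 2: note_off(68): free voice 0 | voices=[- - - -]
Op 3: note_on(73): voice 0 is free -> assigned | voices=[73 - - -]
Op 4: note_on(88): voice 1 is free -> assigned | voices=[73 88 - -]
Op 5: note_on(82): voice 2 is free -> assigned | voices=[73 88 82 -]
Op 6: note_off(73): free voice 0 | voices=[- 88 82 -]
Op 7: note_on(83): voice 0 is free -> assigned | voices=[83 88 82 -]
Op 8: note_on(72): voice 3 is free -> assigned | voices=[83 88 82 72]
Op 9: note_on(81): all voices busy, STEAL voice 1 (pitch 88, oldest) -> assign | voices=[83 81 82 72]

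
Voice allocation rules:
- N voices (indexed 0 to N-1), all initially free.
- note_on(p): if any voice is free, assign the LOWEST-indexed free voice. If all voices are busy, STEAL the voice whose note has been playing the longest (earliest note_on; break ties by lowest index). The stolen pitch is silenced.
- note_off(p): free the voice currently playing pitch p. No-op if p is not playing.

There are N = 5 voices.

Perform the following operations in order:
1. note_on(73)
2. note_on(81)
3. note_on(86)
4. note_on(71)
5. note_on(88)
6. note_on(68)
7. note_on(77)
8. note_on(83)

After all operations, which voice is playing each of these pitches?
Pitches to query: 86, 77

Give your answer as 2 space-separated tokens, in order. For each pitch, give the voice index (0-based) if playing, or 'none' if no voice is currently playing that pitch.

Answer: none 1

Derivation:
Op 1: note_on(73): voice 0 is free -> assigned | voices=[73 - - - -]
Op 2: note_on(81): voice 1 is free -> assigned | voices=[73 81 - - -]
Op 3: note_on(86): voice 2 is free -> assigned | voices=[73 81 86 - -]
Op 4: note_on(71): voice 3 is free -> assigned | voices=[73 81 86 71 -]
Op 5: note_on(88): voice 4 is free -> assigned | voices=[73 81 86 71 88]
Op 6: note_on(68): all voices busy, STEAL voice 0 (pitch 73, oldest) -> assign | voices=[68 81 86 71 88]
Op 7: note_on(77): all voices busy, STEAL voice 1 (pitch 81, oldest) -> assign | voices=[68 77 86 71 88]
Op 8: note_on(83): all voices busy, STEAL voice 2 (pitch 86, oldest) -> assign | voices=[68 77 83 71 88]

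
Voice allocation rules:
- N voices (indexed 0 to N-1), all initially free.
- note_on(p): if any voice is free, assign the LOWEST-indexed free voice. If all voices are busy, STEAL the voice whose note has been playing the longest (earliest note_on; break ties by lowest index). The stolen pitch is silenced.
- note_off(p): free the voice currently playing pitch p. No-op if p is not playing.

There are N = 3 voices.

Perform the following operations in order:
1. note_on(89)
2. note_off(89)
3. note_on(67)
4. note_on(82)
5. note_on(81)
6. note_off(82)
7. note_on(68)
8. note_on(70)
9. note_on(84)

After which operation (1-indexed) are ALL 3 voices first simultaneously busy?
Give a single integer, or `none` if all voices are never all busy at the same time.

Answer: 5

Derivation:
Op 1: note_on(89): voice 0 is free -> assigned | voices=[89 - -]
Op 2: note_off(89): free voice 0 | voices=[- - -]
Op 3: note_on(67): voice 0 is free -> assigned | voices=[67 - -]
Op 4: note_on(82): voice 1 is free -> assigned | voices=[67 82 -]
Op 5: note_on(81): voice 2 is free -> assigned | voices=[67 82 81]
Op 6: note_off(82): free voice 1 | voices=[67 - 81]
Op 7: note_on(68): voice 1 is free -> assigned | voices=[67 68 81]
Op 8: note_on(70): all voices busy, STEAL voice 0 (pitch 67, oldest) -> assign | voices=[70 68 81]
Op 9: note_on(84): all voices busy, STEAL voice 2 (pitch 81, oldest) -> assign | voices=[70 68 84]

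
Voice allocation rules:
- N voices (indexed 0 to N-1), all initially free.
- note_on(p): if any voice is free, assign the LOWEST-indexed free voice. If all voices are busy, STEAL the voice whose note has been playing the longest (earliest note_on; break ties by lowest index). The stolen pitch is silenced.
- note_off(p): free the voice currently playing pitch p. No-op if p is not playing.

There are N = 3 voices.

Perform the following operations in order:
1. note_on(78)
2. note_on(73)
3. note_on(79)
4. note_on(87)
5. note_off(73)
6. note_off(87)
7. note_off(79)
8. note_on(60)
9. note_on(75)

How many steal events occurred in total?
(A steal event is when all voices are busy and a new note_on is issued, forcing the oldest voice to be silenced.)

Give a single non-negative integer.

Op 1: note_on(78): voice 0 is free -> assigned | voices=[78 - -]
Op 2: note_on(73): voice 1 is free -> assigned | voices=[78 73 -]
Op 3: note_on(79): voice 2 is free -> assigned | voices=[78 73 79]
Op 4: note_on(87): all voices busy, STEAL voice 0 (pitch 78, oldest) -> assign | voices=[87 73 79]
Op 5: note_off(73): free voice 1 | voices=[87 - 79]
Op 6: note_off(87): free voice 0 | voices=[- - 79]
Op 7: note_off(79): free voice 2 | voices=[- - -]
Op 8: note_on(60): voice 0 is free -> assigned | voices=[60 - -]
Op 9: note_on(75): voice 1 is free -> assigned | voices=[60 75 -]

Answer: 1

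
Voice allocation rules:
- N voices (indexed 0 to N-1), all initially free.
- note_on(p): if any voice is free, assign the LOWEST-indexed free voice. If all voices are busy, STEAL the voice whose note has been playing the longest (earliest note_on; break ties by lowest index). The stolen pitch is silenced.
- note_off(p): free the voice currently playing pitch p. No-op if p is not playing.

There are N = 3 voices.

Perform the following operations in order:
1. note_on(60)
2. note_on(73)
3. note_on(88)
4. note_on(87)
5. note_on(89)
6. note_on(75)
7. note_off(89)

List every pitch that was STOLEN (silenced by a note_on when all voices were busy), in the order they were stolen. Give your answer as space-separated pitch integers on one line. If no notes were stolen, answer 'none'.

Answer: 60 73 88

Derivation:
Op 1: note_on(60): voice 0 is free -> assigned | voices=[60 - -]
Op 2: note_on(73): voice 1 is free -> assigned | voices=[60 73 -]
Op 3: note_on(88): voice 2 is free -> assigned | voices=[60 73 88]
Op 4: note_on(87): all voices busy, STEAL voice 0 (pitch 60, oldest) -> assign | voices=[87 73 88]
Op 5: note_on(89): all voices busy, STEAL voice 1 (pitch 73, oldest) -> assign | voices=[87 89 88]
Op 6: note_on(75): all voices busy, STEAL voice 2 (pitch 88, oldest) -> assign | voices=[87 89 75]
Op 7: note_off(89): free voice 1 | voices=[87 - 75]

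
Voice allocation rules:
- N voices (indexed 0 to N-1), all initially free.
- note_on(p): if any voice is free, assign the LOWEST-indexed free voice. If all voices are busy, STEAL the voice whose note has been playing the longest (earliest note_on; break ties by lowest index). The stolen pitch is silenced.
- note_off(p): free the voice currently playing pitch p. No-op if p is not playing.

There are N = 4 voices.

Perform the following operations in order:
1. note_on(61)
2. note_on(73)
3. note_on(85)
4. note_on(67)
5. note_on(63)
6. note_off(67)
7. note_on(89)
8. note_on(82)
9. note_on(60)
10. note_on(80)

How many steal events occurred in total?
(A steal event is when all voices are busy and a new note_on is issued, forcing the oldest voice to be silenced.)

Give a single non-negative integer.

Op 1: note_on(61): voice 0 is free -> assigned | voices=[61 - - -]
Op 2: note_on(73): voice 1 is free -> assigned | voices=[61 73 - -]
Op 3: note_on(85): voice 2 is free -> assigned | voices=[61 73 85 -]
Op 4: note_on(67): voice 3 is free -> assigned | voices=[61 73 85 67]
Op 5: note_on(63): all voices busy, STEAL voice 0 (pitch 61, oldest) -> assign | voices=[63 73 85 67]
Op 6: note_off(67): free voice 3 | voices=[63 73 85 -]
Op 7: note_on(89): voice 3 is free -> assigned | voices=[63 73 85 89]
Op 8: note_on(82): all voices busy, STEAL voice 1 (pitch 73, oldest) -> assign | voices=[63 82 85 89]
Op 9: note_on(60): all voices busy, STEAL voice 2 (pitch 85, oldest) -> assign | voices=[63 82 60 89]
Op 10: note_on(80): all voices busy, STEAL voice 0 (pitch 63, oldest) -> assign | voices=[80 82 60 89]

Answer: 4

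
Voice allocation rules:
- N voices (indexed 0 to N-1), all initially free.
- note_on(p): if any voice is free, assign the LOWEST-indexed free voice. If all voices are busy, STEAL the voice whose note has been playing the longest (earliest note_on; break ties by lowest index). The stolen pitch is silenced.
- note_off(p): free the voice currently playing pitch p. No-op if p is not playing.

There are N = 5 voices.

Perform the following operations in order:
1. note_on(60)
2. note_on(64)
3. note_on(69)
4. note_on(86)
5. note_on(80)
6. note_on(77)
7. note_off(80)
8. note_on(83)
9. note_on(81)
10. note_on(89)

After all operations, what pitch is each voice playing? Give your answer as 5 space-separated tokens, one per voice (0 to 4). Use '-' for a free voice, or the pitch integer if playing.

Answer: 77 81 89 86 83

Derivation:
Op 1: note_on(60): voice 0 is free -> assigned | voices=[60 - - - -]
Op 2: note_on(64): voice 1 is free -> assigned | voices=[60 64 - - -]
Op 3: note_on(69): voice 2 is free -> assigned | voices=[60 64 69 - -]
Op 4: note_on(86): voice 3 is free -> assigned | voices=[60 64 69 86 -]
Op 5: note_on(80): voice 4 is free -> assigned | voices=[60 64 69 86 80]
Op 6: note_on(77): all voices busy, STEAL voice 0 (pitch 60, oldest) -> assign | voices=[77 64 69 86 80]
Op 7: note_off(80): free voice 4 | voices=[77 64 69 86 -]
Op 8: note_on(83): voice 4 is free -> assigned | voices=[77 64 69 86 83]
Op 9: note_on(81): all voices busy, STEAL voice 1 (pitch 64, oldest) -> assign | voices=[77 81 69 86 83]
Op 10: note_on(89): all voices busy, STEAL voice 2 (pitch 69, oldest) -> assign | voices=[77 81 89 86 83]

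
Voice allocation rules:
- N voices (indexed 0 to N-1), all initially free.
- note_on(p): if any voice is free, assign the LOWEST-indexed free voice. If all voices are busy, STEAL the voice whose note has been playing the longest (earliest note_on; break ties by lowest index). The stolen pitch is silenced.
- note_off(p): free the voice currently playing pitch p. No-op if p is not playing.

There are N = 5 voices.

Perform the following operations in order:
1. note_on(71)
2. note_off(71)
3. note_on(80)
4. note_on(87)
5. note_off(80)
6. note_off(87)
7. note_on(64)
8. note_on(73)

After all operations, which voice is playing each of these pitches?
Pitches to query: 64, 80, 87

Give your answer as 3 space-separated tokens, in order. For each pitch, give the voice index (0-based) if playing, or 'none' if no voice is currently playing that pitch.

Answer: 0 none none

Derivation:
Op 1: note_on(71): voice 0 is free -> assigned | voices=[71 - - - -]
Op 2: note_off(71): free voice 0 | voices=[- - - - -]
Op 3: note_on(80): voice 0 is free -> assigned | voices=[80 - - - -]
Op 4: note_on(87): voice 1 is free -> assigned | voices=[80 87 - - -]
Op 5: note_off(80): free voice 0 | voices=[- 87 - - -]
Op 6: note_off(87): free voice 1 | voices=[- - - - -]
Op 7: note_on(64): voice 0 is free -> assigned | voices=[64 - - - -]
Op 8: note_on(73): voice 1 is free -> assigned | voices=[64 73 - - -]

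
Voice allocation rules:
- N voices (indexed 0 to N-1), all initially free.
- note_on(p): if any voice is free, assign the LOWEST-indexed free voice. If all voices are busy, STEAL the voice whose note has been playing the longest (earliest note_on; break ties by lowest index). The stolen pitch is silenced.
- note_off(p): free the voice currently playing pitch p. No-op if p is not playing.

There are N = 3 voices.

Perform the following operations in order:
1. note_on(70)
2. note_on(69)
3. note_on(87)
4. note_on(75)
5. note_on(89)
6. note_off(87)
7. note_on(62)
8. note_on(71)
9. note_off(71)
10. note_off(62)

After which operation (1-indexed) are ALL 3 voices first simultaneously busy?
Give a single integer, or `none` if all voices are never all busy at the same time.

Answer: 3

Derivation:
Op 1: note_on(70): voice 0 is free -> assigned | voices=[70 - -]
Op 2: note_on(69): voice 1 is free -> assigned | voices=[70 69 -]
Op 3: note_on(87): voice 2 is free -> assigned | voices=[70 69 87]
Op 4: note_on(75): all voices busy, STEAL voice 0 (pitch 70, oldest) -> assign | voices=[75 69 87]
Op 5: note_on(89): all voices busy, STEAL voice 1 (pitch 69, oldest) -> assign | voices=[75 89 87]
Op 6: note_off(87): free voice 2 | voices=[75 89 -]
Op 7: note_on(62): voice 2 is free -> assigned | voices=[75 89 62]
Op 8: note_on(71): all voices busy, STEAL voice 0 (pitch 75, oldest) -> assign | voices=[71 89 62]
Op 9: note_off(71): free voice 0 | voices=[- 89 62]
Op 10: note_off(62): free voice 2 | voices=[- 89 -]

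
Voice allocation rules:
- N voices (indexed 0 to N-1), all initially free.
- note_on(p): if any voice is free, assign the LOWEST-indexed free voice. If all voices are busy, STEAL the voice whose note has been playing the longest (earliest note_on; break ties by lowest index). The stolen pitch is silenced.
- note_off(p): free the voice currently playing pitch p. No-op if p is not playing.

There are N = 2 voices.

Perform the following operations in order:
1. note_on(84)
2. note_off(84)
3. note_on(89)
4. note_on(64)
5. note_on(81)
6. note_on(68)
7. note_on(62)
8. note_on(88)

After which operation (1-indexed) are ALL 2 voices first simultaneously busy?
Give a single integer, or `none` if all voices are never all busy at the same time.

Op 1: note_on(84): voice 0 is free -> assigned | voices=[84 -]
Op 2: note_off(84): free voice 0 | voices=[- -]
Op 3: note_on(89): voice 0 is free -> assigned | voices=[89 -]
Op 4: note_on(64): voice 1 is free -> assigned | voices=[89 64]
Op 5: note_on(81): all voices busy, STEAL voice 0 (pitch 89, oldest) -> assign | voices=[81 64]
Op 6: note_on(68): all voices busy, STEAL voice 1 (pitch 64, oldest) -> assign | voices=[81 68]
Op 7: note_on(62): all voices busy, STEAL voice 0 (pitch 81, oldest) -> assign | voices=[62 68]
Op 8: note_on(88): all voices busy, STEAL voice 1 (pitch 68, oldest) -> assign | voices=[62 88]

Answer: 4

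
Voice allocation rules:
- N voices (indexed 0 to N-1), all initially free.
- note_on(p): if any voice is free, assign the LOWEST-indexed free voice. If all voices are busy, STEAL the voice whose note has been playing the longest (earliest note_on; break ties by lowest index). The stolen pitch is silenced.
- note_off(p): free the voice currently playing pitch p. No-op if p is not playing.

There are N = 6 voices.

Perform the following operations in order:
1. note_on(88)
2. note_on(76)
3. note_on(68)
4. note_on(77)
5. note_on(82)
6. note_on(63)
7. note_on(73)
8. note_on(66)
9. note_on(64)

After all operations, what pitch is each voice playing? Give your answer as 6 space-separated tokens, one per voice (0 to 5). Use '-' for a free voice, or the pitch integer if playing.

Answer: 73 66 64 77 82 63

Derivation:
Op 1: note_on(88): voice 0 is free -> assigned | voices=[88 - - - - -]
Op 2: note_on(76): voice 1 is free -> assigned | voices=[88 76 - - - -]
Op 3: note_on(68): voice 2 is free -> assigned | voices=[88 76 68 - - -]
Op 4: note_on(77): voice 3 is free -> assigned | voices=[88 76 68 77 - -]
Op 5: note_on(82): voice 4 is free -> assigned | voices=[88 76 68 77 82 -]
Op 6: note_on(63): voice 5 is free -> assigned | voices=[88 76 68 77 82 63]
Op 7: note_on(73): all voices busy, STEAL voice 0 (pitch 88, oldest) -> assign | voices=[73 76 68 77 82 63]
Op 8: note_on(66): all voices busy, STEAL voice 1 (pitch 76, oldest) -> assign | voices=[73 66 68 77 82 63]
Op 9: note_on(64): all voices busy, STEAL voice 2 (pitch 68, oldest) -> assign | voices=[73 66 64 77 82 63]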